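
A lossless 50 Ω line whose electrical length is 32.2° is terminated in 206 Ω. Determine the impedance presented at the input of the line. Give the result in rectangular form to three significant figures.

tan(βl) = tan(32.2°) = 0.63
Z_in = Z_0·(Z_L + jZ_0·tanβl)/(Z_0 + jZ_L·tanβl)
     = 50·(206 + j31.5)/(50 + j130)

Z_in ≈ 37.2 − j65.1 Ω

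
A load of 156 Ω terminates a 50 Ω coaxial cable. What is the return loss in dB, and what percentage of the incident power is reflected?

Γ = (156 − 50)/(156 + 50) = 0.515
RL = −20·log₁₀(0.515) = 5.77 dB
P_refl/P_inc = |Γ|² = 0.265

RL ≈ 5.77 dB; 26.5% of incident power reflected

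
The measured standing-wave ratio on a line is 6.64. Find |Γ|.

|Γ| = (S − 1)/(S + 1) = (6.64 − 1)/(6.64 + 1) = 5.64/7.64

|Γ| ≈ 0.738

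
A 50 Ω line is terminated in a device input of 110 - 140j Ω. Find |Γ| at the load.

|Γ| ≈ 0.716

Γ = (Z_L − Z_0)/(Z_L + Z_0) = (60 − j140)/(160 − j140)
|Γ| = 152/213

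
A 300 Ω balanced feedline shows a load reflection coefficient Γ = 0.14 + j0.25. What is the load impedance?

Z_L ≈ 343 + j187 Ω

Z_L = Z_0·(1 + Γ)/(1 − Γ) = 300·(1.14 + j0.25)/(0.86 − j0.25)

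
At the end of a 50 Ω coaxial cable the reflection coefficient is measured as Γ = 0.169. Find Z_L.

Z_L = Z_0·(1 + Γ)/(1 − Γ) = 50·(1.17)/(0.831)

Z_L ≈ 70.3 Ω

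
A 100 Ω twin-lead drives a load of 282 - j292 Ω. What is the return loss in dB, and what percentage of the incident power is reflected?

RL ≈ 2.91 dB; 51.2% of incident power reflected

Γ = (182 − j292)/(382 − j292), |Γ| = 0.716
RL = −20·log₁₀(0.716) = 2.91 dB
P_refl/P_inc = |Γ|² = 0.512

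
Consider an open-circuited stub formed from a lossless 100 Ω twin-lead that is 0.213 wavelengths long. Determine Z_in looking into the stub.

βl = 2π × 0.213 = 76.7°
tan(βl) = 4.22
For an open-circuited stub, Z_in = −jZ_0·cot(βl) = −jZ_0/tan(βl)

Z_in ≈ −j23.7 Ω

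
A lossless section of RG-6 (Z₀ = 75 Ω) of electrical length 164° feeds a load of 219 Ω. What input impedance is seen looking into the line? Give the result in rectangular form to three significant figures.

Z_in ≈ 139 + j95.2 Ω

tan(βl) = tan(164°) = -0.287
Z_in = Z_0·(Z_L + jZ_0·tanβl)/(Z_0 + jZ_L·tanβl)
     = 75·(219 − j21.5)/(75 − j62.8)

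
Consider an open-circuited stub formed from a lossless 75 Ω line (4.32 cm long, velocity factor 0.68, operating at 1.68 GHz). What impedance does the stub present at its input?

λ = v/f = 0.68·c / 1.68 GHz = 0.121 m
βl = 2π·l/λ = 2π × 0.356 = 128°
tan(βl) = -1.28
For an open-circuited stub, Z_in = −jZ_0·cot(βl) = −jZ_0/tan(βl)

Z_in ≈ +j58.8 Ω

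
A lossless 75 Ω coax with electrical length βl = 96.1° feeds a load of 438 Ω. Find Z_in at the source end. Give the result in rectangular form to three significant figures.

Z_in ≈ 13 + j7.78 Ω

tan(βl) = tan(96.1°) = -9.36
Z_in = Z_0·(Z_L + jZ_0·tanβl)/(Z_0 + jZ_L·tanβl)
     = 75·(438 − j702)/(75 − j4100)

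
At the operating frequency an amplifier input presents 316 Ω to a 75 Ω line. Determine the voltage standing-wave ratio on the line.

Γ = (316 − 75)/(316 + 75) = 0.616
VSWR = (1 + 0.616)/(1 − 0.616)

VSWR ≈ 4.21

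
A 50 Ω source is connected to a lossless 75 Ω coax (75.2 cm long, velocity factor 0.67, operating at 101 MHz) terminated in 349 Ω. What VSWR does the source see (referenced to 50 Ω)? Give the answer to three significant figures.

VSWR ≈ 5.15

λ = v/f = 0.67·c / 101 MHz = 1.99 m
βl = 2π·l/λ = 2π × 0.378 = 136°
tan(βl) = -0.965
Z_in = Z_0·(Z_L + jZ_0·tanβl)/(Z_0 + jZ_L·tanβl) = 31.9 + j70.7 Ω
Γ_s = (Z_in − Z_s)/(Z_in + Z_s) = (-18.1 + j70.7)/(81.9 + j70.7), |Γ_s| = 0.675
VSWR = (1 + |Γ_s|)/(1 − |Γ_s|)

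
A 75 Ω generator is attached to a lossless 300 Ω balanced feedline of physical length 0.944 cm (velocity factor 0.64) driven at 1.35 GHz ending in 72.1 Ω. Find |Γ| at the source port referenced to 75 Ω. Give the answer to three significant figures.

λ = v/f = 0.64·c / 1.35 GHz = 0.142 m
βl = 2π·l/λ = 2π × 0.0664 = 23.9°
tan(βl) = 0.443
Z_in = Z_0·(Z_L + jZ_0·tanβl)/(Z_0 + jZ_L·tanβl) = 85.3 + j124 Ω
Γ_s = (Z_in − Z_s)/(Z_in + Z_s) = (10.3 + j124)/(160 + j124), |Γ_s| = 0.613

|Γ| ≈ 0.613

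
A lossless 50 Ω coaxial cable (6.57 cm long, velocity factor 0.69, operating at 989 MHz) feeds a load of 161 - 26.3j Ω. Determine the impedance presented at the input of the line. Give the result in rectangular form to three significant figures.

λ = v/f = 0.69·c / 989 MHz = 0.209 m
βl = 2π·l/λ = 2π × 0.314 = 113°
tan(βl) = tan(113°) = -2.36
Z_in = Z_0·(Z_L + jZ_0·tanβl)/(Z_0 + jZ_L·tanβl)
     = 50·(161 − j144)/(-11.9 − j379)

Z_in ≈ 18.3 + j21.8 Ω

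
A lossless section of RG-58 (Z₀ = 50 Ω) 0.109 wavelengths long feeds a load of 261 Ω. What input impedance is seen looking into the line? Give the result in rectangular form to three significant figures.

βl = 2π × 0.109 = 39.2°
tan(βl) = tan(39.2°) = 0.817
Z_in = Z_0·(Z_L + jZ_0·tanβl)/(Z_0 + jZ_L·tanβl)
     = 50·(261 + j40.8)/(50 + j213)

Z_in ≈ 22.7 − j55.9 Ω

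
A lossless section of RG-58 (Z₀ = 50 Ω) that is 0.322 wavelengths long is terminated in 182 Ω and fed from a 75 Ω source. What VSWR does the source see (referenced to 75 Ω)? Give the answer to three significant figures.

βl = 2π × 0.322 = 116°
tan(βl) = -2.06
Z_in = Z_0·(Z_L + jZ_0·tanβl)/(Z_0 + jZ_L·tanβl) = 16.7 + j22.1 Ω
Γ_s = (Z_in − Z_s)/(Z_in + Z_s) = (-58.3 + j22.1)/(91.7 + j22.1), |Γ_s| = 0.661
VSWR = (1 + |Γ_s|)/(1 − |Γ_s|)

VSWR ≈ 4.9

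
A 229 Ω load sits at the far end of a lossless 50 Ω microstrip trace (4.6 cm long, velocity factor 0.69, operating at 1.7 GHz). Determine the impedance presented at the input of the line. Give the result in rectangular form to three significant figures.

Z_in ≈ 21.5 + j46.9 Ω

λ = v/f = 0.69·c / 1.7 GHz = 0.122 m
βl = 2π·l/λ = 2π × 0.378 = 136°
tan(βl) = tan(136°) = -0.966
Z_in = Z_0·(Z_L + jZ_0·tanβl)/(Z_0 + jZ_L·tanβl)
     = 50·(229 − j48.3)/(50 − j221)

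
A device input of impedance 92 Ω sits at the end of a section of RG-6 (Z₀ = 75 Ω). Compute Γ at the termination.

Γ = 0.102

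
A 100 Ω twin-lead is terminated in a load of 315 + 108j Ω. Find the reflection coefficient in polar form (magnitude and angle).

Γ ≈ 0.561 ∠ 12.1°

Γ = (Z_L − Z_0)/(Z_L + Z_0) = (215 + j108)/(415 + j108)
|Γ| = 241/429 = 0.561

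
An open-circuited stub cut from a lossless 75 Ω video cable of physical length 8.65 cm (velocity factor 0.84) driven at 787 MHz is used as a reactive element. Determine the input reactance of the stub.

X_in ≈ 9.54 Ω (inductive)

λ = v/f = 0.84·c / 787 MHz = 0.32 m
βl = 2π·l/λ = 2π × 0.27 = 97.3°
tan(βl) = -7.86
For an open-circuited stub, Z_in = −jZ_0·cot(βl) = −jZ_0/tan(βl)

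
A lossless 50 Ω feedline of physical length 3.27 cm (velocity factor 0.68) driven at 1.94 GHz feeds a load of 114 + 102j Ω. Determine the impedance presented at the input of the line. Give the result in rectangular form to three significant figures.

λ = v/f = 0.68·c / 1.94 GHz = 0.105 m
βl = 2π·l/λ = 2π × 0.311 = 112°
tan(βl) = tan(112°) = -2.48
Z_in = Z_0·(Z_L + jZ_0·tanβl)/(Z_0 + jZ_L·tanβl)
     = 50·(114 − j22.1)/(303 − j283)

Z_in ≈ 11.9 + j7.43 Ω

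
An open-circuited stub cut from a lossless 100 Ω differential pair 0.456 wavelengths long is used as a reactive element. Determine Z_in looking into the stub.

βl = 2π × 0.456 = 164°
tan(βl) = -0.284
For an open-circuited stub, Z_in = −jZ_0·cot(βl) = −jZ_0/tan(βl)

Z_in ≈ +j352 Ω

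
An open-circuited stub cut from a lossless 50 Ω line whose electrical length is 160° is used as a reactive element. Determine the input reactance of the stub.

X_in ≈ 137 Ω (inductive)

tan(βl) = -0.364
For an open-circuited stub, Z_in = −jZ_0·cot(βl) = −jZ_0/tan(βl)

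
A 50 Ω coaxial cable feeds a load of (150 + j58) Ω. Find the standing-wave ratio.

Γ = (Z_L − Z_0)/(Z_L + Z_0) = (100 + j58)/(200 + j58)
|Γ| = 116/208 = 0.555
VSWR = (1 + |Γ|)/(1 − |Γ|) = 1.56/0.445

VSWR ≈ 3.5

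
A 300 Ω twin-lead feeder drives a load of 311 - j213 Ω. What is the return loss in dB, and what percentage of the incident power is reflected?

RL ≈ 9.64 dB; 10.9% of incident power reflected

Γ = (11 − j213)/(611 − j213), |Γ| = 0.33
RL = −20·log₁₀(0.33) = 9.64 dB
P_refl/P_inc = |Γ|² = 0.109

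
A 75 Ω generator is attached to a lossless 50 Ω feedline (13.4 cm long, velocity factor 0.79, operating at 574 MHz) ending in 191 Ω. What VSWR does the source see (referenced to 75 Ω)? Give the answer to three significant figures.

VSWR ≈ 5.1

λ = v/f = 0.79·c / 574 MHz = 0.413 m
βl = 2π·l/λ = 2π × 0.325 = 117°
tan(βl) = -1.98
Z_in = Z_0·(Z_L + jZ_0·tanβl)/(Z_0 + jZ_L·tanβl) = 16.2 + j23.2 Ω
Γ_s = (Z_in − Z_s)/(Z_in + Z_s) = (-58.8 + j23.2)/(91.2 + j23.2), |Γ_s| = 0.672
VSWR = (1 + |Γ_s|)/(1 − |Γ_s|)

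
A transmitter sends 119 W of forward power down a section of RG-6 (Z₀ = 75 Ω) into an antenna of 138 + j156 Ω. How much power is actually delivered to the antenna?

|Γ| = |(63 + j156)/(213 + j156)| = 0.637
|Γ|² = 0.406
P_refl = |Γ|²·P_inc = 48.3 W, P_del = (1 − |Γ|²)·P_inc = 70.7 W

P_delivered ≈ 70.7 W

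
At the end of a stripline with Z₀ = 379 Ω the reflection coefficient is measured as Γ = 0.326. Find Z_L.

Z_L ≈ 746 Ω

Z_L = Z_0·(1 + Γ)/(1 − Γ) = 379·(1.33)/(0.674)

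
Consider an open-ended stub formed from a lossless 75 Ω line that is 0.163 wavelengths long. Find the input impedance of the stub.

Z_in ≈ −j45.6 Ω

βl = 2π × 0.163 = 58.7°
tan(βl) = 1.64
For an open-ended stub, Z_in = −jZ_0·cot(βl) = −jZ_0/tan(βl)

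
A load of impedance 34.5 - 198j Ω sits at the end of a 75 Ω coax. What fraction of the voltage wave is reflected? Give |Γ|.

|Γ| ≈ 0.893

Γ = (Z_L − Z_0)/(Z_L + Z_0) = (-40.5 − j198)/(109.5 − j198)
|Γ| = 202/226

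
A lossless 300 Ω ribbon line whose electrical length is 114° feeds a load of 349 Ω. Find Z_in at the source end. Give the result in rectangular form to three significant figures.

Z_in ≈ 270 + j30.4 Ω

tan(βl) = tan(114°) = -2.25
Z_in = Z_0·(Z_L + jZ_0·tanβl)/(Z_0 + jZ_L·tanβl)
     = 300·(349 − j674)/(300 − j784)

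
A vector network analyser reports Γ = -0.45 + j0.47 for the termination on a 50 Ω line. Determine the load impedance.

Z_L = Z_0·(1 + Γ)/(1 − Γ) = 50·(0.55 + j0.47)/(1.45 − j0.47)

Z_L ≈ 12.4 + j20.2 Ω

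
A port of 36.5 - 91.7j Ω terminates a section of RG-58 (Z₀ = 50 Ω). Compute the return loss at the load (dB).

RL ≈ 2.67 dB

Γ = (-13.5 − j91.7)/(86.5 − j91.7), |Γ| = 0.735
RL = −20·log₁₀|Γ| = −20·log₁₀(0.735)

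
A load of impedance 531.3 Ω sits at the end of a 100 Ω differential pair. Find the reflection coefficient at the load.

Γ = 0.683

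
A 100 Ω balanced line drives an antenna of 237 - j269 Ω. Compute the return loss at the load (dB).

Γ = (137 − j269)/(337 − j269), |Γ| = 0.7
RL = −20·log₁₀|Γ| = −20·log₁₀(0.7)

RL ≈ 3.1 dB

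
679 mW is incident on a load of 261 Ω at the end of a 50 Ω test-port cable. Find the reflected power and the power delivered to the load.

Γ = (261 − 50)/(261 + 50) = 0.678
|Γ|² = 0.46
P_refl = |Γ|²·P_inc = 313 mW, P_del = (1 − |Γ|²)·P_inc = 366 mW

P_reflected ≈ 313 mW; P_delivered ≈ 366 mW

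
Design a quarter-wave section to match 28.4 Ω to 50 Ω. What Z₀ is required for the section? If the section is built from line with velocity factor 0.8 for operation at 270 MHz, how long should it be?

Z_qwt ≈ 37.7 Ω; length ≈ 22.2 cm

Z_qwt = √(Z_0·R_L) = √(50 × 28.4) = √1420
λ = 0.8·c/f = 0.889 m, so l = λ/4 = 0.222 m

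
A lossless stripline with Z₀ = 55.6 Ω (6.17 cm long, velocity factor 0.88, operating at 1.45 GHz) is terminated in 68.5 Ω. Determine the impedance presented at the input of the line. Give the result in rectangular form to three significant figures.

λ = v/f = 0.88·c / 1.45 GHz = 0.182 m
βl = 2π·l/λ = 2π × 0.339 = 122°
tan(βl) = tan(122°) = -1.6
Z_in = Z_0·(Z_L + jZ_0·tanβl)/(Z_0 + jZ_L·tanβl)
     = 55.6·(68.5 − j89)/(55.6 − j110)

Z_in ≈ 49.9 + j9.43 Ω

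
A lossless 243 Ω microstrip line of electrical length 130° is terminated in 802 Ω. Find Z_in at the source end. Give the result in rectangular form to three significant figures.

tan(βl) = tan(130°) = -1.19
Z_in = Z_0·(Z_L + jZ_0·tanβl)/(Z_0 + jZ_L·tanβl)
     = 243·(802 − j290)/(243 − j956)

Z_in ≈ 118 + j174 Ω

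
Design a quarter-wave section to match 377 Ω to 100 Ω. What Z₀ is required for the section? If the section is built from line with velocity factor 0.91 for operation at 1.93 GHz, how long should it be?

Z_qwt ≈ 194 Ω; length ≈ 3.54 cm

Z_qwt = √(Z_0·R_L) = √(100 × 377) = √37700
λ = 0.91·c/f = 0.141 m, so l = λ/4 = 0.0354 m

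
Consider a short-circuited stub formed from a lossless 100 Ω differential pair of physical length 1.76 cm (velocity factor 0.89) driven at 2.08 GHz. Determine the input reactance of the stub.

X_in ≈ 117 Ω (inductive)

λ = v/f = 0.89·c / 2.08 GHz = 0.128 m
βl = 2π·l/λ = 2π × 0.137 = 49.4°
tan(βl) = 1.17
For a short-circuited stub, Z_in = jZ_0·tan(βl)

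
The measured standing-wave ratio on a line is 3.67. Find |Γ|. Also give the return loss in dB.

|Γ| = (S − 1)/(S + 1) = (3.67 − 1)/(3.67 + 1) = 2.67/4.67
RL = −20·log₁₀|Γ| = −20·log₁₀(0.572)

|Γ| ≈ 0.572; return loss ≈ 4.86 dB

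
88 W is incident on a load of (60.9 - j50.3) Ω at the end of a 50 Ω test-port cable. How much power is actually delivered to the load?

P_delivered ≈ 72.3 W

|Γ| = |(10.9 − j50.3)/(110.9 − j50.3)| = 0.423
|Γ|² = 0.179
P_refl = |Γ|²·P_inc = 15.7 W, P_del = (1 − |Γ|²)·P_inc = 72.3 W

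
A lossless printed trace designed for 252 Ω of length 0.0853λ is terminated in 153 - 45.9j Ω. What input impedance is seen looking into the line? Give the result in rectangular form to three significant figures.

Z_in ≈ 152 + j44.1 Ω

βl = 2π × 0.0853 = 30.7°
tan(βl) = tan(30.7°) = 0.594
Z_in = Z_0·(Z_L + jZ_0·tanβl)/(Z_0 + jZ_L·tanβl)
     = 252·(153 + j104)/(279 + j90.9)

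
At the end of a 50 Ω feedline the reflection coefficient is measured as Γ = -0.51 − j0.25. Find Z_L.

Z_L = Z_0·(1 + Γ)/(1 − Γ) = 50·(0.49 − j0.25)/(1.51 + j0.25)

Z_L ≈ 14.5 − j10.7 Ω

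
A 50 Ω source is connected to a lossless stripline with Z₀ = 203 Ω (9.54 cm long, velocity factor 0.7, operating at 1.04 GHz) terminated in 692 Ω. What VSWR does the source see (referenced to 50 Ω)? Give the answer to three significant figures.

λ = v/f = 0.7·c / 1.04 GHz = 0.202 m
βl = 2π·l/λ = 2π × 0.472 = 170°
tan(βl) = -0.175
Z_in = Z_0·(Z_L + jZ_0·tanβl)/(Z_0 + jZ_L·tanβl) = 526 + j278 Ω
Γ_s = (Z_in − Z_s)/(Z_in + Z_s) = (476 + j278)/(576 + j278), |Γ_s| = 0.862
VSWR = (1 + |Γ_s|)/(1 − |Γ_s|)

VSWR ≈ 13.5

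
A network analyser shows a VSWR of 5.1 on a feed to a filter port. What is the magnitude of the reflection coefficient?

|Γ| = (S − 1)/(S + 1) = (5.1 − 1)/(5.1 + 1) = 4.1/6.1

|Γ| ≈ 0.672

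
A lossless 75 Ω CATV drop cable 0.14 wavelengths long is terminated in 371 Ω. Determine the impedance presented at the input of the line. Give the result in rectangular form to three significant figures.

Z_in ≈ 24.8 − j57.9 Ω

βl = 2π × 0.14 = 50.4°
tan(βl) = tan(50.4°) = 1.21
Z_in = Z_0·(Z_L + jZ_0·tanβl)/(Z_0 + jZ_L·tanβl)
     = 75·(371 + j90.7)/(75 + j448)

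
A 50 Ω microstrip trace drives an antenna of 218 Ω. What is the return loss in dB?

Γ = (218 − 50)/(218 + 50) = 0.627
RL = −20·log₁₀|Γ| = −20·log₁₀(0.627)

RL ≈ 4.06 dB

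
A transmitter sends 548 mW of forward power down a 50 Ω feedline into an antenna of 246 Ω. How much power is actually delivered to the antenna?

Γ = (246 − 50)/(246 + 50) = 0.662
|Γ|² = 0.438
P_refl = |Γ|²·P_inc = 240 mW, P_del = (1 − |Γ|²)·P_inc = 308 mW

P_delivered ≈ 308 mW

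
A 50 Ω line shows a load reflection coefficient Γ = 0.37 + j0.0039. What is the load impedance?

Z_L = Z_0·(1 + Γ)/(1 − Γ) = 50·(1.37 + j0.0039)/(0.63 − j0.0039)

Z_L ≈ 109 + j0.983 Ω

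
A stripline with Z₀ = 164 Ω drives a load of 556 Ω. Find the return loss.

Γ = (556 − 164)/(556 + 164) = 0.544
RL = −20·log₁₀|Γ| = −20·log₁₀(0.544)

RL ≈ 5.28 dB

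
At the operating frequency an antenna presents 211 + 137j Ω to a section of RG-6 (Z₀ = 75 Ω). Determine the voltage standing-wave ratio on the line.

Γ = (Z_L − Z_0)/(Z_L + Z_0) = (136 + j137)/(286 + j137)
|Γ| = 193/317 = 0.609
VSWR = (1 + |Γ|)/(1 − |Γ|) = 1.61/0.391

VSWR ≈ 4.11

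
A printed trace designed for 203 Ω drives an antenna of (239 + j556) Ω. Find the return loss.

RL ≈ 2.11 dB

Γ = (36 + j556)/(442 + j556), |Γ| = 0.784
RL = −20·log₁₀|Γ| = −20·log₁₀(0.784)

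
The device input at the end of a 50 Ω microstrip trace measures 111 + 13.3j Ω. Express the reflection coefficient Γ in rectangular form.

Γ ≈ 0.383 + j0.051

Γ = (Z_L − Z_0)/(Z_L + Z_0) = (61 + j13.3)/(161 + j13.3)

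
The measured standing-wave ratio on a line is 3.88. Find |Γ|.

|Γ| = (S − 1)/(S + 1) = (3.88 − 1)/(3.88 + 1) = 2.88/4.88

|Γ| ≈ 0.59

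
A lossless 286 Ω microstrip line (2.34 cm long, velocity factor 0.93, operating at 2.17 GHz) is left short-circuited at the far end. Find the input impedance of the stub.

λ = v/f = 0.93·c / 2.17 GHz = 0.129 m
βl = 2π·l/λ = 2π × 0.182 = 65.5°
tan(βl) = 2.2
For a short-circuited stub, Z_in = jZ_0·tan(βl)

Z_in ≈ +j628 Ω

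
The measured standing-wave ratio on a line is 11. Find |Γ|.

|Γ| ≈ 0.833

|Γ| = (S − 1)/(S + 1) = (11 − 1)/(11 + 1) = 10/12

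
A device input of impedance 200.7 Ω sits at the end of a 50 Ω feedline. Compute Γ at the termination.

Γ = (Z_L − Z_0)/(Z_L + Z_0) = (200.7 − 50)/(200.7 + 50) = 150.7/250.7

Γ = 0.601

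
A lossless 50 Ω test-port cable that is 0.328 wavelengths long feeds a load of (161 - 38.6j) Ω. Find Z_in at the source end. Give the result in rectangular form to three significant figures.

Z_in ≈ 19.8 + j28.1 Ω

βl = 2π × 0.328 = 118°
tan(βl) = tan(118°) = -1.87
Z_in = Z_0·(Z_L + jZ_0·tanβl)/(Z_0 + jZ_L·tanβl)
     = 50·(161 − j132)/(-22.4 − j302)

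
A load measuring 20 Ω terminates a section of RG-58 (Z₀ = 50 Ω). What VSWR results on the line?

For a purely resistive load, VSWR = R_L/Z_0 or Z_0/R_L (whichever > 1) = 50/20

VSWR ≈ 2.5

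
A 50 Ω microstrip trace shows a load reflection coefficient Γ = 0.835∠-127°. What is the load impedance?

Z_L ≈ 5.6 − j24.7 Ω

Z_L = Z_0·(1 + Γ)/(1 − Γ) = 50·(0.497 − j0.667)/(1.5 + j0.667)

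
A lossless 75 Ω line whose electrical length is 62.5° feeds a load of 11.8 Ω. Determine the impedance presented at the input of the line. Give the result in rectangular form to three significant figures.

Z_in ≈ 50.7 + j129 Ω

tan(βl) = tan(62.5°) = 1.92
Z_in = Z_0·(Z_L + jZ_0·tanβl)/(Z_0 + jZ_L·tanβl)
     = 75·(11.8 + j144)/(75 + j22.7)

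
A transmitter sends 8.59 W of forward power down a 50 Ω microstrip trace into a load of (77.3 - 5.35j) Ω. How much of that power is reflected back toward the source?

|Γ| = |(27.3 − j5.35)/(127.3 − j5.35)| = 0.218
|Γ|² = 0.0477
P_refl = |Γ|²·P_inc = 0.41 W, P_del = (1 − |Γ|²)·P_inc = 8.18 W

P_reflected ≈ 0.41 W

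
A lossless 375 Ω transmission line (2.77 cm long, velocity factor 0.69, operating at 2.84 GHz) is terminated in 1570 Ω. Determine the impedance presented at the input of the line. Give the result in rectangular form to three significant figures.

λ = v/f = 0.69·c / 2.84 GHz = 0.0729 m
βl = 2π·l/λ = 2π × 0.38 = 137°
tan(βl) = tan(137°) = -0.939
Z_in = Z_0·(Z_L + jZ_0·tanβl)/(Z_0 + jZ_L·tanβl)
     = 375·(1570 − j352)/(375 − j1470)

Z_in ≈ 180 + j354 Ω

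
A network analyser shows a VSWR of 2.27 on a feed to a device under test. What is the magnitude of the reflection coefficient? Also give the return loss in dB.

|Γ| = (S − 1)/(S + 1) = (2.27 − 1)/(2.27 + 1) = 1.27/3.27
RL = −20·log₁₀|Γ| = −20·log₁₀(0.388)

|Γ| ≈ 0.388; return loss ≈ 8.21 dB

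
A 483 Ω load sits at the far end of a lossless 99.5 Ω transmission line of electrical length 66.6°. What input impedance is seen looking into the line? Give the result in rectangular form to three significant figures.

Z_in ≈ 24.1 − j40.9 Ω

tan(βl) = tan(66.6°) = 2.31
Z_in = Z_0·(Z_L + jZ_0·tanβl)/(Z_0 + jZ_L·tanβl)
     = 99.5·(483 + j230)/(99.5 + j1120)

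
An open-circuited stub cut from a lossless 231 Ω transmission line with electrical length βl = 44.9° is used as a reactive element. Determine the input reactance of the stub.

X_in ≈ -232 Ω (capacitive)

tan(βl) = 0.997
For an open-circuited stub, Z_in = −jZ_0·cot(βl) = −jZ_0/tan(βl)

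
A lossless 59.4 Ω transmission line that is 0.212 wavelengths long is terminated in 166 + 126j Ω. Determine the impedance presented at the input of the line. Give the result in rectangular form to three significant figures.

Z_in ≈ 15.5 − j24.9 Ω

βl = 2π × 0.212 = 76.3°
tan(βl) = tan(76.3°) = 4.11
Z_in = Z_0·(Z_L + jZ_0·tanβl)/(Z_0 + jZ_L·tanβl)
     = 59.4·(166 + j370)/(-458 + j682)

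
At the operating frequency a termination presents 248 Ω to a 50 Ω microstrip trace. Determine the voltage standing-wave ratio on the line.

VSWR ≈ 4.96

For a purely resistive load, VSWR = R_L/Z_0 or Z_0/R_L (whichever > 1) = 248/50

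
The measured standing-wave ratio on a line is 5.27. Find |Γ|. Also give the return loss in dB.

|Γ| ≈ 0.681; return loss ≈ 3.34 dB

|Γ| = (S − 1)/(S + 1) = (5.27 − 1)/(5.27 + 1) = 4.27/6.27
RL = −20·log₁₀|Γ| = −20·log₁₀(0.681)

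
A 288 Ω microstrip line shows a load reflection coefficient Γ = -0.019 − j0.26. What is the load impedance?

Z_L = Z_0·(1 + Γ)/(1 − Γ) = 288·(0.981 − j0.26)/(1.02 + j0.26)

Z_L ≈ 243 − j135 Ω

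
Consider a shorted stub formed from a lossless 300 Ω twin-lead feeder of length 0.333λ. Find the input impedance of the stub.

Z_in ≈ −j522 Ω

βl = 2π × 0.333 = 120°
tan(βl) = -1.74
For a shorted stub, Z_in = jZ_0·tan(βl)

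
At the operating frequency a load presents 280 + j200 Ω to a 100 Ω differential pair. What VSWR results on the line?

VSWR ≈ 4.36

Γ = (Z_L − Z_0)/(Z_L + Z_0) = (180 + j200)/(380 + j200)
|Γ| = 269/429 = 0.627
VSWR = (1 + |Γ|)/(1 − |Γ|) = 1.63/0.373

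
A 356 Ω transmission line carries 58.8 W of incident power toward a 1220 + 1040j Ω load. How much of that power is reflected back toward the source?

P_reflected ≈ 30.1 W

|Γ| = |(864 + j1040)/(1576 + j1040)| = 0.716
|Γ|² = 0.513
P_refl = |Γ|²·P_inc = 30.1 W, P_del = (1 − |Γ|²)·P_inc = 28.7 W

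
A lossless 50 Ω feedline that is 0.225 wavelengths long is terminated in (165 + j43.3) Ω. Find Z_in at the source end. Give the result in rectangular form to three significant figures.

βl = 2π × 0.225 = 81°
tan(βl) = tan(81°) = 6.31
Z_in = Z_0·(Z_L + jZ_0·tanβl)/(Z_0 + jZ_L·tanβl)
     = 50·(165 + j359)/(-223 + j1040)

Z_in ≈ 14.8 − j11.1 Ω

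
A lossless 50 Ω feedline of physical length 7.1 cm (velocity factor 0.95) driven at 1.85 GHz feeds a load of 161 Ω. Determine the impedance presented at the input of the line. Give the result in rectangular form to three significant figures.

λ = v/f = 0.95·c / 1.85 GHz = 0.154 m
βl = 2π·l/λ = 2π × 0.461 = 166°
tan(βl) = tan(166°) = -0.251
Z_in = Z_0·(Z_L + jZ_0·tanβl)/(Z_0 + jZ_L·tanβl)
     = 50·(161 − j12.5)/(50 − j40.4)

Z_in ≈ 104 + j71.1 Ω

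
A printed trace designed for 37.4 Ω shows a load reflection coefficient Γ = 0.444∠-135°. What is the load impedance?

Z_L ≈ 16.5 − j12.9 Ω

Z_L = Z_0·(1 + Γ)/(1 − Γ) = 37.4·(0.686 − j0.314)/(1.31 + j0.314)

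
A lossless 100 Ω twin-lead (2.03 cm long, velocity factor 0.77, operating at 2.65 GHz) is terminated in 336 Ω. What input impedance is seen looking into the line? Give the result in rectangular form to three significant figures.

λ = v/f = 0.77·c / 2.65 GHz = 0.0872 m
βl = 2π·l/λ = 2π × 0.233 = 83.8°
tan(βl) = tan(83.8°) = 9.26
Z_in = Z_0·(Z_L + jZ_0·tanβl)/(Z_0 + jZ_L·tanβl)
     = 100·(336 + j926)/(100 + j3110)

Z_in ≈ 30.1 − j9.83 Ω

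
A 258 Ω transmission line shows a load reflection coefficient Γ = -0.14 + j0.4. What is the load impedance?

Z_L ≈ 145 + j141 Ω

Z_L = Z_0·(1 + Γ)/(1 − Γ) = 258·(0.86 + j0.4)/(1.14 − j0.4)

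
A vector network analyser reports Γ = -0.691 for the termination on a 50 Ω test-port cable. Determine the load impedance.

Z_L ≈ 9.14 Ω

Z_L = Z_0·(1 + Γ)/(1 − Γ) = 50·(0.309)/(1.69)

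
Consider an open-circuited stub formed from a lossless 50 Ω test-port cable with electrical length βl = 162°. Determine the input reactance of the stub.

tan(βl) = -0.325
For an open-circuited stub, Z_in = −jZ_0·cot(βl) = −jZ_0/tan(βl)

X_in ≈ 154 Ω (inductive)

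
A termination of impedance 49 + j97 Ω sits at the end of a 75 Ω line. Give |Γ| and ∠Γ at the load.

Γ ≈ 0.638 ∠ 67°

Γ = (Z_L − Z_0)/(Z_L + Z_0) = (-26 + j97)/(124 + j97)
|Γ| = 100/157 = 0.638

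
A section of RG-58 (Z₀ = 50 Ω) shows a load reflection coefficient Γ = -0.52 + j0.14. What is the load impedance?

Z_L = Z_0·(1 + Γ)/(1 − Γ) = 50·(0.48 + j0.14)/(1.52 − j0.14)

Z_L ≈ 15.2 + j6.01 Ω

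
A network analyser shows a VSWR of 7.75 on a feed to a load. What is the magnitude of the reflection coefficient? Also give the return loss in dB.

|Γ| ≈ 0.771; return loss ≈ 2.25 dB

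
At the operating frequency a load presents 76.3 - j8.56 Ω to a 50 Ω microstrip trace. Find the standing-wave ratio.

VSWR ≈ 1.56

Γ = (Z_L − Z_0)/(Z_L + Z_0) = (26.3 − j8.56)/(126.3 − j8.56)
|Γ| = 27.7/127 = 0.218
VSWR = (1 + |Γ|)/(1 − |Γ|) = 1.22/0.782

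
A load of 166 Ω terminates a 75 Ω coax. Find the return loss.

RL ≈ 8.46 dB

Γ = (166 − 75)/(166 + 75) = 0.378
RL = −20·log₁₀|Γ| = −20·log₁₀(0.378)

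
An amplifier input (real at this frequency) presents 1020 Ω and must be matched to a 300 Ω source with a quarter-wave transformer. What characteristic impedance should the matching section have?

Z_qwt ≈ 553 Ω

Z_qwt = √(Z_0·R_L) = √(300 × 1020) = √306000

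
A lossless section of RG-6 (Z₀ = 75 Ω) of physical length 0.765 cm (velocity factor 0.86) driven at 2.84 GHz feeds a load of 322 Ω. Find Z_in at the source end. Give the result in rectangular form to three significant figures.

Z_in ≈ 59.2 − j105 Ω

λ = v/f = 0.86·c / 2.84 GHz = 0.0908 m
βl = 2π·l/λ = 2π × 0.0842 = 30.3°
tan(βl) = tan(30.3°) = 0.585
Z_in = Z_0·(Z_L + jZ_0·tanβl)/(Z_0 + jZ_L·tanβl)
     = 75·(322 + j43.9)/(75 + j188)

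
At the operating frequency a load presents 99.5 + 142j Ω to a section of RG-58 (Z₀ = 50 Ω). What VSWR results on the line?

Γ = (Z_L − Z_0)/(Z_L + Z_0) = (49.5 + j142)/(149.5 + j142)
|Γ| = 150/206 = 0.729
VSWR = (1 + |Γ|)/(1 − |Γ|) = 1.73/0.271

VSWR ≈ 6.39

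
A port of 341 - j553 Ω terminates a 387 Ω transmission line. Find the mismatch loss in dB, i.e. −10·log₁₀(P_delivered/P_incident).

mismatch loss ≈ 2 dB

Γ = (-46 − j553)/(728 − j553), |Γ| = 0.607
|Γ|² = 0.368, so P_del/P_inc = 1 − |Γ|² = 0.632
ML = −10·log₁₀(1 − |Γ|²)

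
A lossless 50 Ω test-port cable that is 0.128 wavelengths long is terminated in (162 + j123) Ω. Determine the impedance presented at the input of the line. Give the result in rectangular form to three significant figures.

βl = 2π × 0.128 = 46.1°
tan(βl) = tan(46.1°) = 1.04
Z_in = Z_0·(Z_L + jZ_0·tanβl)/(Z_0 + jZ_L·tanβl)
     = 50·(162 + j175)/(-77.7 + j168)

Z_in ≈ 24.5 − j59.5 Ω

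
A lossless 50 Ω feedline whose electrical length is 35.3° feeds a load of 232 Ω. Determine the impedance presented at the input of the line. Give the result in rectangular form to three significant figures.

tan(βl) = tan(35.3°) = 0.708
Z_in = Z_0·(Z_L + jZ_0·tanβl)/(Z_0 + jZ_L·tanβl)
     = 50·(232 + j35.4)/(50 + j164)

Z_in ≈ 29.5 − j61.6 Ω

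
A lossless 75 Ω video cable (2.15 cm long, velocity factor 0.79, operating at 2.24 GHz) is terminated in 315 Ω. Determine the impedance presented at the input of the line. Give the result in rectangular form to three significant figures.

Z_in ≈ 19.4 − j21.3 Ω

λ = v/f = 0.79·c / 2.24 GHz = 0.106 m
βl = 2π·l/λ = 2π × 0.203 = 73.2°
tan(βl) = tan(73.2°) = 3.3
Z_in = Z_0·(Z_L + jZ_0·tanβl)/(Z_0 + jZ_L·tanβl)
     = 75·(315 + j248)/(75 + j1040)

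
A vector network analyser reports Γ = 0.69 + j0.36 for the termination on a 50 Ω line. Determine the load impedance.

Z_L = Z_0·(1 + Γ)/(1 − Γ) = 50·(1.69 + j0.36)/(0.31 − j0.36)

Z_L ≈ 87.4 + j160 Ω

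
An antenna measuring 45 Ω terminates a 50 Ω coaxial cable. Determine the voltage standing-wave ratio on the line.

Γ = (45 − 50)/(45 + 50) = -0.0526
VSWR = (1 + 0.0526)/(1 − 0.0526)

VSWR ≈ 1.11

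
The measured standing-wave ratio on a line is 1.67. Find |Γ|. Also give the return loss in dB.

|Γ| ≈ 0.251; return loss ≈ 12 dB

|Γ| = (S − 1)/(S + 1) = (1.67 − 1)/(1.67 + 1) = 0.67/2.67
RL = −20·log₁₀|Γ| = −20·log₁₀(0.251)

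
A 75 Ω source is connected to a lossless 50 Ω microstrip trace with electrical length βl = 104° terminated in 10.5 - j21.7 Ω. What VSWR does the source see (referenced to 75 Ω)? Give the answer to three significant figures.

tan(βl) = -4.01
Z_in = Z_0·(Z_L + jZ_0·tanβl)/(Z_0 + jZ_L·tanβl) = 143 + j138 Ω
Γ_s = (Z_in − Z_s)/(Z_in + Z_s) = (67.6 + j138)/(218 + j138), |Γ_s| = 0.596
VSWR = (1 + |Γ_s|)/(1 − |Γ_s|)

VSWR ≈ 3.95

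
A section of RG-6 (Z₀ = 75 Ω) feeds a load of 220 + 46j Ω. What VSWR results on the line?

Γ = (Z_L − Z_0)/(Z_L + Z_0) = (145 + j46)/(295 + j46)
|Γ| = 152/299 = 0.51
VSWR = (1 + |Γ|)/(1 − |Γ|) = 1.51/0.49

VSWR ≈ 3.08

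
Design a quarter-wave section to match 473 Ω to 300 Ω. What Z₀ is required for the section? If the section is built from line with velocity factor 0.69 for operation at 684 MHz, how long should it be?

Z_qwt ≈ 377 Ω; length ≈ 7.57 cm

Z_qwt = √(Z_0·R_L) = √(300 × 473) = √141900
λ = 0.69·c/f = 0.303 m, so l = λ/4 = 0.0757 m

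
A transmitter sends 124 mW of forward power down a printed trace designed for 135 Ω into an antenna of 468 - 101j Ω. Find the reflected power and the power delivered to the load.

|Γ| = |(333 − j101)/(603 − j101)| = 0.569
|Γ|² = 0.324
P_refl = |Γ|²·P_inc = 40.2 mW, P_del = (1 − |Γ|²)·P_inc = 83.8 mW

P_reflected ≈ 40.2 mW; P_delivered ≈ 83.8 mW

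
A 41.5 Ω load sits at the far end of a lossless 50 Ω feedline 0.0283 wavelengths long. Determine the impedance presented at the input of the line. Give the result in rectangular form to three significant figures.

βl = 2π × 0.0283 = 10.2°
tan(βl) = tan(10.2°) = 0.18
Z_in = Z_0·(Z_L + jZ_0·tanβl)/(Z_0 + jZ_L·tanβl)
     = 50·(41.5 + j8.99)/(50 + j7.46)

Z_in ≈ 41.9 + j2.73 Ω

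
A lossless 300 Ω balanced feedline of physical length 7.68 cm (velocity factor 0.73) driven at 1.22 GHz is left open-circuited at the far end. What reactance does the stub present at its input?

X_in ≈ 616 Ω (inductive)

λ = v/f = 0.73·c / 1.22 GHz = 0.18 m
βl = 2π·l/λ = 2π × 0.428 = 154°
tan(βl) = -0.487
For an open-circuited stub, Z_in = −jZ_0·cot(βl) = −jZ_0/tan(βl)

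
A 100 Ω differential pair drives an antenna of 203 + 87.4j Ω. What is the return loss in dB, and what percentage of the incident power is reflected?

RL ≈ 7.36 dB; 18.3% of incident power reflected

Γ = (103 + j87.4)/(303 + j87.4), |Γ| = 0.428
RL = −20·log₁₀(0.428) = 7.36 dB
P_refl/P_inc = |Γ|² = 0.183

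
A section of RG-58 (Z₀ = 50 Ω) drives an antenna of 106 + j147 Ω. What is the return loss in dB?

RL ≈ 2.69 dB

Γ = (56 + j147)/(156 + j147), |Γ| = 0.734
RL = −20·log₁₀|Γ| = −20·log₁₀(0.734)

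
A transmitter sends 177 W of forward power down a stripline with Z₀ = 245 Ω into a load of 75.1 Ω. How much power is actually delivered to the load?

P_delivered ≈ 127 W

Γ = (75.1 − 245)/(75.1 + 245) = -0.531
|Γ|² = 0.282
P_refl = |Γ|²·P_inc = 49.9 W, P_del = (1 − |Γ|²)·P_inc = 127 W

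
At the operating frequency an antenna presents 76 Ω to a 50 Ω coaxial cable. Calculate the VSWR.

VSWR ≈ 1.52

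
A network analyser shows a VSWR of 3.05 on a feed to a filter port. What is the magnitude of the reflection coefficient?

|Γ| = (S − 1)/(S + 1) = (3.05 − 1)/(3.05 + 1) = 2.05/4.05

|Γ| ≈ 0.506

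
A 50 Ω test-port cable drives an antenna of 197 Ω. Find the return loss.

Γ = (197 − 50)/(197 + 50) = 0.595
RL = −20·log₁₀|Γ| = −20·log₁₀(0.595)

RL ≈ 4.51 dB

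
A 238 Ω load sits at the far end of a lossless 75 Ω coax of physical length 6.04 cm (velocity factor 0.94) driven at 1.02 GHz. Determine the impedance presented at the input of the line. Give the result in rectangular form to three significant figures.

λ = v/f = 0.94·c / 1.02 GHz = 0.276 m
βl = 2π·l/λ = 2π × 0.218 = 78.6°
tan(βl) = tan(78.6°) = 4.98
Z_in = Z_0·(Z_L + jZ_0·tanβl)/(Z_0 + jZ_L·tanβl)
     = 75·(238 + j374)/(75 + j1190)

Z_in ≈ 24.5 − j13.5 Ω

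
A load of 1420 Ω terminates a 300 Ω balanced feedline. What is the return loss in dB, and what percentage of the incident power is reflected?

Γ = (1420 − 300)/(1420 + 300) = 0.651
RL = −20·log₁₀(0.651) = 3.73 dB
P_refl/P_inc = |Γ|² = 0.424

RL ≈ 3.73 dB; 42.4% of incident power reflected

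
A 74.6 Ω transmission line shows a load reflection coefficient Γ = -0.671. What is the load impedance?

Z_L = Z_0·(1 + Γ)/(1 − Γ) = 74.6·(0.329)/(1.67)

Z_L ≈ 14.7 Ω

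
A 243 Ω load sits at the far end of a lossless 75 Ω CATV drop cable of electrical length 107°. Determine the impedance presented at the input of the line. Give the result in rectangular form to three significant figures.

tan(βl) = tan(107°) = -3.27
Z_in = Z_0·(Z_L + jZ_0·tanβl)/(Z_0 + jZ_L·tanβl)
     = 75·(243 − j245)/(75 − j795)

Z_in ≈ 25.1 + j20.6 Ω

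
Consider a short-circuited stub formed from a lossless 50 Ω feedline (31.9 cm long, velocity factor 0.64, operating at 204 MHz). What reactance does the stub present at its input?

λ = v/f = 0.64·c / 204 MHz = 0.941 m
βl = 2π·l/λ = 2π × 0.339 = 122°
tan(βl) = -1.6
For a short-circuited stub, Z_in = jZ_0·tan(βl)

X_in ≈ -80 Ω (capacitive)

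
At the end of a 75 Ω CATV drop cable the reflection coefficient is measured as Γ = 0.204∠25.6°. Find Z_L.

Z_L ≈ 107 + j19.6 Ω

Z_L = Z_0·(1 + Γ)/(1 − Γ) = 75·(1.18 + j0.0881)/(0.816 − j0.0881)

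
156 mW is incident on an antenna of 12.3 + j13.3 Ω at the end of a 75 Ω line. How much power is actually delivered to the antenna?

|Γ| = |(-62.7 + j13.3)/(87.3 + j13.3)| = 0.726
|Γ|² = 0.527
P_refl = |Γ|²·P_inc = 82.2 mW, P_del = (1 − |Γ|²)·P_inc = 73.8 mW

P_delivered ≈ 73.8 mW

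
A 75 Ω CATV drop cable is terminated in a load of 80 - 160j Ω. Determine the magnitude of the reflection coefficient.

Γ = (Z_L − Z_0)/(Z_L + Z_0) = (5 − j160)/(155 − j160)
|Γ| = 160/223

|Γ| ≈ 0.719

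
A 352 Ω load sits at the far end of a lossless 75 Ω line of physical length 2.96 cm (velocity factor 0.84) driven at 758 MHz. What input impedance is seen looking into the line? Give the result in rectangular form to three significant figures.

λ = v/f = 0.84·c / 758 MHz = 0.332 m
βl = 2π·l/λ = 2π × 0.089 = 32.1°
tan(βl) = tan(32.1°) = 0.626
Z_in = Z_0·(Z_L + jZ_0·tanβl)/(Z_0 + jZ_L·tanβl)
     = 75·(352 + j47)/(75 + j220)

Z_in ≈ 50.9 − j102 Ω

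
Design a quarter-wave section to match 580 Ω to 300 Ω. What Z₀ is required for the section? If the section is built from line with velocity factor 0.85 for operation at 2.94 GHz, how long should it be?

Z_qwt ≈ 417 Ω; length ≈ 2.17 cm

Z_qwt = √(Z_0·R_L) = √(300 × 580) = √174000
λ = 0.85·c/f = 0.0867 m, so l = λ/4 = 0.0217 m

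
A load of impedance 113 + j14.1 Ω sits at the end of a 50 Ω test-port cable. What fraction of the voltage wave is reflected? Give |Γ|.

|Γ| ≈ 0.395

Γ = (Z_L − Z_0)/(Z_L + Z_0) = (63 + j14.1)/(163 + j14.1)
|Γ| = 64.6/164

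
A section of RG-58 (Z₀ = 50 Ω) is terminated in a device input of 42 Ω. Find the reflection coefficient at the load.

Γ = (Z_L − Z_0)/(Z_L + Z_0) = (42 − 50)/(42 + 50) = -8/92

Γ = -0.087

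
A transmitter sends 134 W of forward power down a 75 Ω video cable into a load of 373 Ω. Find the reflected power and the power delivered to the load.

Γ = (373 − 75)/(373 + 75) = 0.665
|Γ|² = 0.442
P_refl = |Γ|²·P_inc = 59.3 W, P_del = (1 − |Γ|²)·P_inc = 74.7 W

P_reflected ≈ 59.3 W; P_delivered ≈ 74.7 W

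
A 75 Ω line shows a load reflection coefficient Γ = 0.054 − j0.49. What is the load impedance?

Z_L ≈ 50 − j64.8 Ω

Z_L = Z_0·(1 + Γ)/(1 − Γ) = 75·(1.05 − j0.49)/(0.946 + j0.49)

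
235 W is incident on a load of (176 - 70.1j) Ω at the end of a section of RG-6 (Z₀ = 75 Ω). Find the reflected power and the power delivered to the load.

P_reflected ≈ 52.3 W; P_delivered ≈ 183 W

|Γ| = |(101 − j70.1)/(251 − j70.1)| = 0.472
|Γ|² = 0.223
P_refl = |Γ|²·P_inc = 52.3 W, P_del = (1 − |Γ|²)·P_inc = 183 W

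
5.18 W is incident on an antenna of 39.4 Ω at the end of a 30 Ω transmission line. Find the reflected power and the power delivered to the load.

P_reflected ≈ 0.095 W; P_delivered ≈ 5.08 W

Γ = (39.4 − 30)/(39.4 + 30) = 0.135
|Γ|² = 0.0183
P_refl = |Γ|²·P_inc = 0.095 W, P_del = (1 − |Γ|²)·P_inc = 5.08 W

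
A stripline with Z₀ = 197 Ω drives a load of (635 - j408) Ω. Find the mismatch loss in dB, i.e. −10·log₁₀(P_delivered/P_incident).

Γ = (438 − j408)/(832 − j408), |Γ| = 0.646
|Γ|² = 0.417, so P_del/P_inc = 1 − |Γ|² = 0.583
ML = −10·log₁₀(1 − |Γ|²)

mismatch loss ≈ 2.35 dB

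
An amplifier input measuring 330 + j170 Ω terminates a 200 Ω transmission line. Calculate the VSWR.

VSWR ≈ 2.25

Γ = (Z_L − Z_0)/(Z_L + Z_0) = (130 + j170)/(530 + j170)
|Γ| = 214/557 = 0.384
VSWR = (1 + |Γ|)/(1 − |Γ|) = 1.38/0.616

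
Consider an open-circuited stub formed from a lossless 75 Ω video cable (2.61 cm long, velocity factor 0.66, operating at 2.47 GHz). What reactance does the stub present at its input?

λ = v/f = 0.66·c / 2.47 GHz = 0.0802 m
βl = 2π·l/λ = 2π × 0.326 = 117°
tan(βl) = -1.94
For an open-circuited stub, Z_in = −jZ_0·cot(βl) = −jZ_0/tan(βl)

X_in ≈ 38.6 Ω (inductive)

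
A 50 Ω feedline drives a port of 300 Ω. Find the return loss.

Γ = (300 − 50)/(300 + 50) = 0.714
RL = −20·log₁₀|Γ| = −20·log₁₀(0.714)

RL ≈ 2.92 dB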